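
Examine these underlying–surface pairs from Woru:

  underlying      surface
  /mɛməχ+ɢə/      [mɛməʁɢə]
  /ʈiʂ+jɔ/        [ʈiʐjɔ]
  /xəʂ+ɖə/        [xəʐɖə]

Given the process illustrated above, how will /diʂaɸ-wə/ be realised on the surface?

The data show regressive voicing assimilation: /χ/ → [ʁ] before /ɢ/; /ʂ/ → [ʐ] before /j/; /ʂ/ → [ʐ] before /ɖ/. In each pair only voicing changes, matching the following consonant, while place and manner stay constant.
The rule targets /ɸ/ (voiceless bilabial fricative), which sits before the trigger /w/ (voiced).
Changing only its voicing to voiced gives [β] — the voiced bilabial fricative.

[diʂaβwə]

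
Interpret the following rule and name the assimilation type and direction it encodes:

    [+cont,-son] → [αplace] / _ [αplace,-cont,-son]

The rule copies the place features (abbreviated [place]) from the environment onto the target, so the assimilating feature is place.
Since the environment is written after the underscore, the trigger follows the target; the direction is regressive.

regressive place assimilation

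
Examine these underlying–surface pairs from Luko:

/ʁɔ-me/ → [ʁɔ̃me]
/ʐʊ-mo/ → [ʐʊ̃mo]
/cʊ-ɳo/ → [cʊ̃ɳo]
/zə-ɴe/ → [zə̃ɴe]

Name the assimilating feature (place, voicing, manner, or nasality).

The vowel /ɔ/ surfaces as nasalised [ɔ̃] next to the following nasal /m/ — it has acquired the [+nasal] feature of its neighbour.
The other forms show the same pattern: /ʊ/ → [ʊ̃] before /m/; /ʊ/ → [ʊ̃] before /ɳ/; /ə/ → [ə̃] before /ɴ/ — each time a vowel is nasalised next to a following nasal.

nasality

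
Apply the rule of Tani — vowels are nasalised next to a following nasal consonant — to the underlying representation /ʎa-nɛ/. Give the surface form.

[ʎãnɛ]

The vowel /a/ is adjacent to the following nasal /n/, so it acquires [+nasal] and surfaces as [ã].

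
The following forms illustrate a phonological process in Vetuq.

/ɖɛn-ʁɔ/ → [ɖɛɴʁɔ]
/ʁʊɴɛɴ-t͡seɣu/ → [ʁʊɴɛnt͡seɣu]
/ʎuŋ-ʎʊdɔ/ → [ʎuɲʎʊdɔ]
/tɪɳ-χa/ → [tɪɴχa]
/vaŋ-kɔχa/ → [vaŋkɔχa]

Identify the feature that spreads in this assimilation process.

place

Underlying /n/ is realised as [ɴ] next to /ʁ/; /ʁ/ itself does not change.
The change alveolar → uvular matches the place of the following /ʁ/, identifying this as place assimilation.
The other alternating forms pattern the same way: /ɴ/ → [n] before /t͡s/ (uvular → alveolar, matching alveolar); /ŋ/ → [ɲ] before /ʎ/ (velar → palatal, matching palatal); /ɳ/ → [ɴ] before /χ/ (retroflex → uvular, matching uvular) — only place changes, and always toward the following segment.
Nothing changes in [vaŋkɔχa]: there the adjacent consonants already agree in place (/ŋ/ and /k/ are both velar), so this form is consistent with the same rule.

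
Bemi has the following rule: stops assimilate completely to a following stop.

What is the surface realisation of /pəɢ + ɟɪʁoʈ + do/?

/ɢ/ is the segment targeted by the rule; it sits immediately before /ɟ/, so it assimilates completely and surfaces as [ɟ].
At the second juncture, /ʈ/ likewise becomes [d] adjacent to /d/.

[pəɟɟɪʁoddo]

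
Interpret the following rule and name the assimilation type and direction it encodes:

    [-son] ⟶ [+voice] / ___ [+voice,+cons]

regressive voicing assimilation

The structural change is [+voice], and the conditioning segment [+voice,+cons] (a voiced consonant) is itself voiced, so the target comes to share the voicing of its neighbour — voicing assimilation.
Since the environment is written after the underscore, the trigger follows the target; the direction is regressive.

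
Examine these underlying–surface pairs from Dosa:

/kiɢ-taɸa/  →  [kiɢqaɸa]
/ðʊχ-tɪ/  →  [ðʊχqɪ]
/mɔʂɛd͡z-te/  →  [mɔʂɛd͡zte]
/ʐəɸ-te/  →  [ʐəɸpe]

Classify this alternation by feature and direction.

progressive place assimilation

The segment that alternates is /t/, which surfaces as [q] when adjacent to /ɢ/.
The change alveolar → uvular matches the place of the preceding /ɢ/, identifying this as place assimilation.
Manner and voice are unchanged, so the assimilation is partial, not total.
Checking the remaining alternations: /t/ → [q] after /χ/ (alveolar → uvular, matching uvular); /t/ → [p] after /ɸ/ (alveolar → bilabial, matching bilabial) — only place changes, and always toward the preceding segment.
Nothing changes in [mɔʂɛd͡zte]: there the adjacent consonants already agree in place (/t/ and /d͡z/ are both alveolar), so this form is consistent with the same rule.
The trigger is the preceding segment, so the direction is progressive (perseverative).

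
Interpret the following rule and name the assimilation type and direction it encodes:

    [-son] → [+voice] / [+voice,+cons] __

progressive voicing assimilation

The structural change is [+voice], and the conditioning segment [+voice,+cons] (a voiced consonant) is itself voiced, so the target comes to share the voicing of its neighbour — voicing assimilation.
The conditioning segment sits to the left of the focus bar, meaning the trigger precedes the segment that changes — progressive assimilation.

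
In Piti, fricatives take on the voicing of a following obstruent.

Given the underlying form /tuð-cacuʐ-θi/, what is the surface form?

/ð/ is a voiced dental fricative. The following trigger /c/ is voiceless, so /ð/ must become voiceless as well.
The voiceless dental fricative is [θ], so /ð/ → [θ].
At the second juncture, /ʐ/ likewise becomes [ʂ] adjacent to /θ/.

[tuθcacuʂθi]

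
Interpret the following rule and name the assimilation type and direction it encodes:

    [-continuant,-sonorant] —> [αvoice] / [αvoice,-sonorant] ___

The rule copies [voice] from the environment onto the target, so the assimilating feature is voicing.
Since the environment is written before the underscore, the trigger precedes the target; the direction is progressive.

progressive voicing assimilation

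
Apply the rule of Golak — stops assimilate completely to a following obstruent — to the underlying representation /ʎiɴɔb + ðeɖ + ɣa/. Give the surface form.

/b/ is the segment targeted by the rule; it sits immediately before /ð/, so it assimilates completely and surfaces as [ð].
The same rule applies at the second boundary: /ɖ/ → [ɣ] next to /ɣ/.

[ʎiɴɔððeɣɣa]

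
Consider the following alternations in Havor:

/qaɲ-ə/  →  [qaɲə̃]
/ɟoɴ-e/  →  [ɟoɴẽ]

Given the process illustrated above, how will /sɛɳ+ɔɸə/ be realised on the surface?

[sɛɳɔ̃ɸə]

The data show progressive nasality assimilation (vowel nasalisation): /ə/ → [ə̃] after /ɲ/; /e/ → [ẽ] after /ɴ/ — a vowel is nasalised by an immediately preceding nasal consonant.
The vowel /ɔ/ is adjacent to the preceding nasal /ɳ/, so it acquires [+nasal] and surfaces as [ɔ̃].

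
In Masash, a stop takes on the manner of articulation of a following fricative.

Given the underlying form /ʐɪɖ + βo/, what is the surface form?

/ɖ/ is a voiced retroflex stop. The following trigger /β/ is a fricative, so /ɖ/ must become a fricative as well.
Changing only its manner to fricative gives [ʐ] — the voiced retroflex fricative.

[ʐɪʐβo]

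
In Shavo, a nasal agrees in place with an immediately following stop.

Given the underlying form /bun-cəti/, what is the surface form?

[buɲcəti]

The rule targets /n/ (voiced alveolar nasal), which sits before the trigger /c/ (palatal).
A voiced palatal nasal is [ɲ], so the surface segment is [ɲ].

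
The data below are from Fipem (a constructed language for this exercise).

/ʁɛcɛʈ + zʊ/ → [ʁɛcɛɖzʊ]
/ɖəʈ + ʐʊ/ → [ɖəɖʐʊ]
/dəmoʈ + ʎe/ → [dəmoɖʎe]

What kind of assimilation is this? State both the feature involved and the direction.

regressive voicing assimilation

The segment that alternates is /ʈ/, which surfaces as [ɖ] when adjacent to /z/.
/ʈ/ is voiceless while /z/ is voiced; the output [ɖ] is voiced, matching the trigger — so the feature that spreads is voicing.
Place and manner are unchanged, so the assimilation is partial, not total.
Checking the remaining alternations: /ʈ/ → [ɖ] before /ʐ/ (voiceless → voiced, matching voiced); /ʈ/ → [ɖ] before /ʎ/ (voiceless → voiced, matching voiced) — only voicing changes, and always toward the following segment.
Since the segment that changes precedes the conditioning segment, the assimilation is regressive.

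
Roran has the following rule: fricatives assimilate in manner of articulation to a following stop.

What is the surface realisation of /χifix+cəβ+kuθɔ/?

[χifikcəbkuθɔ]

The rule targets /x/ (voiceless velar fricative), which sits before the trigger /c/ (stop).
The voiceless velar stop is [k], so /x/ → [k].
At the second juncture, /β/ likewise becomes [b] adjacent to /k/.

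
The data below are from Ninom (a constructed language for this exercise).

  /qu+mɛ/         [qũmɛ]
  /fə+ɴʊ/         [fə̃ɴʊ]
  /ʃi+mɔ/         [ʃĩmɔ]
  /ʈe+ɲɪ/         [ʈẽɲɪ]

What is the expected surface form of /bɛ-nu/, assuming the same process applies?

The data show regressive nasality assimilation (vowel nasalisation): /u/ → [ũ] before /m/; /ə/ → [ə̃] before /ɴ/; /i/ → [ĩ] before /m/; /e/ → [ẽ] before /ɲ/ — a vowel is nasalised by an immediately following nasal consonant.
The vowel /ɛ/ is adjacent to the following nasal /n/, so it acquires [+nasal] and surfaces as [ɛ̃].

[bɛ̃nu]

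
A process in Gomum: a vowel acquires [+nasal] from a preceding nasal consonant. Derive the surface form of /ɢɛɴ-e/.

[ɢɛɴẽ]

The vowel /e/ is adjacent to the preceding nasal /ɴ/, so it acquires [+nasal] and surfaces as [ẽ].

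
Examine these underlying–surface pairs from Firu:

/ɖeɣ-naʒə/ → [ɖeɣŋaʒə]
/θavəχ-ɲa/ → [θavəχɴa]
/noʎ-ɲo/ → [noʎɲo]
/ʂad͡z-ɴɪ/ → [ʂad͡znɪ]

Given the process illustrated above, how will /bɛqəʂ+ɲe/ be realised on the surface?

The data show progressive place assimilation: /n/ → [ŋ] after /ɣ/; /ɲ/ → [ɴ] after /χ/; /ɴ/ → [n] after /d͡z/. In each pair only place changes, matching the preceding consonant, while manner and voice stay constant.
Nothing changes in [noʎɲo]: there the adjacent consonants already agree in place (/ɲ/ and /ʎ/ are both palatal), so this form is consistent with the same rule.
The rule targets /ɲ/ (voiced palatal nasal), which sits after the trigger /ʂ/ (retroflex).
The voiced retroflex nasal is [ɳ], so /ɲ/ → [ɳ].

[bɛqəʂɳe]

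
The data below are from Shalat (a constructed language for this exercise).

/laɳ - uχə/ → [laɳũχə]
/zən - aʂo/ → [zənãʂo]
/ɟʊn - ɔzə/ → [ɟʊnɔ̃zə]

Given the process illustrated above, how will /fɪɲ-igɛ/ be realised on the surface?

The data show progressive nasality assimilation (vowel nasalisation): /u/ → [ũ] after /ɳ/; /a/ → [ã] after /n/; /ɔ/ → [ɔ̃] after /n/ — a vowel is nasalised by an immediately preceding nasal consonant.
The vowel /i/ is adjacent to the preceding nasal /ɲ/, so it acquires [+nasal] and surfaces as [ĩ].

[fɪɲĩgɛ]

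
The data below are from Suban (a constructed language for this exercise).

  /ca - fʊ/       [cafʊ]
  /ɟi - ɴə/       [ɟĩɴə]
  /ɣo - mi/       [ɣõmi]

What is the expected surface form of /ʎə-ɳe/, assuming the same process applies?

The data show regressive nasality assimilation (vowel nasalisation): /i/ → [ĩ] before /ɴ/; /o/ → [õ] before /m/ — a vowel is nasalised by an immediately following nasal consonant.
No change occurs in [cafʊ] because the vowel at the boundary is adjacent to an oral consonant, not a nasal (/a/ next to /f/).
The vowel /ə/ is adjacent to the following nasal /ɳ/, so it acquires [+nasal] and surfaces as [ə̃].

[ʎə̃ɳe]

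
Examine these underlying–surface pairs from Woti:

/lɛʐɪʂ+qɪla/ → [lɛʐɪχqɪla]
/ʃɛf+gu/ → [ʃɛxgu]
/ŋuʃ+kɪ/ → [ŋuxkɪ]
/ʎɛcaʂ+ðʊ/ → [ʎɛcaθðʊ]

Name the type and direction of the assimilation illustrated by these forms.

regressive place assimilation

Underlying /ʂ/ is realised as [χ] next to /q/; /q/ itself does not change.
/ʂ/ is retroflex while /q/ is uvular; the output [χ] is uvular, matching the trigger — so the feature that spreads is place.
Manner and voice are unchanged, so the assimilation is partial, not total.
The same holds elsewhere in the data: /f/ → [x] before /g/ (labiodental → velar, matching velar); /ʃ/ → [x] before /k/ (postalveolar → velar, matching velar); /ʂ/ → [θ] before /ð/ (retroflex → dental, matching dental) — only place changes, and always toward the following segment.
The trigger is the following segment, so the direction is regressive (anticipatory).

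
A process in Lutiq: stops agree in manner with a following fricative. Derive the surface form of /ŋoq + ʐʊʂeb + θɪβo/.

[ŋoχʐʊʂeβθɪβo]

The rule targets /q/ (voiceless uvular stop), which sits before the trigger /ʐ/ (fricative).
The voiceless uvular fricative is [χ], so /q/ → [χ].
At the second juncture, /b/ likewise becomes [β] adjacent to /θ/.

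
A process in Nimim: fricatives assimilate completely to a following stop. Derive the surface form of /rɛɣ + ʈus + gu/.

[rɛʈʈuggu]

/ɣ/ is the segment targeted by the rule; it sits immediately before /ʈ/, so it assimilates completely and surfaces as [ʈ].
At the second juncture, /s/ likewise becomes [g] adjacent to /g/.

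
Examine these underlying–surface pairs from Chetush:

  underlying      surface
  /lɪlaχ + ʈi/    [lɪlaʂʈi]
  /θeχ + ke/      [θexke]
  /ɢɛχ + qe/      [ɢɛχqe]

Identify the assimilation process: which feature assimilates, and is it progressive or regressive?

regressive place assimilation

The segment that alternates is /χ/, which surfaces as [ʂ] when adjacent to /ʈ/.
/χ/ is uvular while /ʈ/ is retroflex; the output [ʂ] is retroflex, matching the trigger — so the feature that spreads is place.
Manner and voice are unchanged, so the assimilation is partial, not total.
The same holds elsewhere in the data: /χ/ → [x] before /k/ (uvular → velar, matching velar) — only place changes, and always toward the following segment.
No alternation appears in [ɢɛχqe]: there the adjacent consonants already agree in place (/χ/ and /q/ are both uvular), so this form is consistent with the same rule.
Since the segment that changes precedes the conditioning segment, the assimilation is regressive.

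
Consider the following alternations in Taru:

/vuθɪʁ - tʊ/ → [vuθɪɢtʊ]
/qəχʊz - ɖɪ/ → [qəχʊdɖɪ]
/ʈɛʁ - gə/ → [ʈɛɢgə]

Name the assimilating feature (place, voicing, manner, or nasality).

manner

Comparing underlying and surface forms, /ʁ/ → [ɢ] is the alternation; the neighbouring /t/ is constant.
/ʁ/ is a fricative while /t/ is a stop; the output [ɢ] is a stop, matching the trigger — so the feature that spreads is manner.
The same holds elsewhere in the data: /z/ → [d] before /ɖ/ (fricative → stop, matching a stop); /ʁ/ → [ɢ] before /g/ (fricative → stop, matching a stop) — only manner changes, and always toward the following segment.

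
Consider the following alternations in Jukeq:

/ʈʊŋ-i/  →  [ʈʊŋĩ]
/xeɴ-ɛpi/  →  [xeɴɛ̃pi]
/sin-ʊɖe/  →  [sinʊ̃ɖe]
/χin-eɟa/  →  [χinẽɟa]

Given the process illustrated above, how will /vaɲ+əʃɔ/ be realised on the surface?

The data show progressive nasality assimilation (vowel nasalisation): /i/ → [ĩ] after /ŋ/; /ɛ/ → [ɛ̃] after /ɴ/; /ʊ/ → [ʊ̃] after /n/; /e/ → [ẽ] after /n/ — a vowel is nasalised by an immediately preceding nasal consonant.
The vowel /ə/ is adjacent to the preceding nasal /ɲ/, so it acquires [+nasal] and surfaces as [ə̃].

[vaɲə̃ʃɔ]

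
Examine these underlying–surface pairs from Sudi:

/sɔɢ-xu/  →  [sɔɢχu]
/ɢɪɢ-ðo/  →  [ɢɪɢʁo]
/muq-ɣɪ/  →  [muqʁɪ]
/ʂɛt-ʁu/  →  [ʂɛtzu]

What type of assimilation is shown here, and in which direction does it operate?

progressive place assimilation

Comparing underlying and surface forms, /x/ → [χ] is the alternation; the neighbouring /ɢ/ is constant.
/x/ is velar while /ɢ/ is uvular; the output [χ] is uvular, matching the trigger — so the feature that spreads is place.
Manner and voice are unchanged, so the assimilation is partial, not total.
The same holds elsewhere in the data: /ð/ → [ʁ] after /ɢ/ (dental → uvular, matching uvular); /ɣ/ → [ʁ] after /q/ (velar → uvular, matching uvular); /ʁ/ → [z] after /t/ (uvular → alveolar, matching alveolar) — only place changes, and always toward the preceding segment.
The trigger is the preceding segment, so the direction is progressive (perseverative).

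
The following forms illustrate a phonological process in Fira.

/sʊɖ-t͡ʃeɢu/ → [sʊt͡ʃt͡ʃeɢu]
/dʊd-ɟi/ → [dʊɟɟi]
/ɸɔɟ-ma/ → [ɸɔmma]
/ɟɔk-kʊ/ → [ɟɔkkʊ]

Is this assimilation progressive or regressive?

Comparing underlying and surface forms, /ɖ/ → [t͡ʃ] is the alternation; the neighbouring /t͡ʃ/ is constant.
The output [t͡ʃ] is identical to the trigger /t͡ʃ/ — every feature (place, manner, voicing) has been copied — so this is total assimilation.
The remaining alternations confirm this: /d/ → [ɟ] before /ɟ/; /ɟ/ → [m] before /m/ — in each case the output is a copy of the following consonant.
In [ɟɔkkʊ] the two consonants at the boundary are already identical (/k/ + /k/), so the rule applies vacuously and nothing changes.
The trigger is the following segment, so the direction is regressive (anticipatory).

regressive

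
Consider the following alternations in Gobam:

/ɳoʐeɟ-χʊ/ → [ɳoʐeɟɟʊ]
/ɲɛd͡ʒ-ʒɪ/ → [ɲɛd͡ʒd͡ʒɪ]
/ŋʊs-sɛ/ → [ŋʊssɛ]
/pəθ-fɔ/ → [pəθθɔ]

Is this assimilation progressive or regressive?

progressive

The segment that alternates is /χ/, which surfaces as [ɟ] when adjacent to /ɟ/.
The output [ɟ] is identical to the trigger /ɟ/ — every feature (place, manner, voicing) has been copied — so this is total assimilation.
The other forms behave the same way: /ʒ/ → [d͡ʒ] after /d͡ʒ/; /f/ → [θ] after /θ/ — in each case the output is a copy of the preceding consonant.
In [ŋʊssɛ] the two consonants at the boundary are already identical (/s/ + /s/), so the rule applies vacuously and nothing changes.
The trigger is the preceding segment, so the direction is progressive (perseverative).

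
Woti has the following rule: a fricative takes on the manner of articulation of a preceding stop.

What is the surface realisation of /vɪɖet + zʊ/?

The rule targets /z/ (voiced alveolar fricative), which sits after the trigger /t/ (stop).
A voiced alveolar stop is [d], so the surface segment is [d].

[vɪɖetdʊ]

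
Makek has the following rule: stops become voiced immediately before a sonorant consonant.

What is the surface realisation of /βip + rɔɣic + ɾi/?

[βibrɔɣiɟɾi]

The rule targets /p/ (voiceless bilabial stop), which sits before the trigger /r/ (voiced).
A voiced bilabial stop is [b], so the surface segment is [b].
At the second juncture, /c/ likewise becomes [ɟ] adjacent to /ɾ/.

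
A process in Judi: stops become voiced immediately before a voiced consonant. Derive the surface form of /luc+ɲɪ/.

/c/ is a voiceless palatal stop. The following trigger /ɲ/ is voiced, so /c/ must become voiced as well.
Changing only its voicing to voiced gives [ɟ] — the voiced palatal stop.

[luɟɲɪ]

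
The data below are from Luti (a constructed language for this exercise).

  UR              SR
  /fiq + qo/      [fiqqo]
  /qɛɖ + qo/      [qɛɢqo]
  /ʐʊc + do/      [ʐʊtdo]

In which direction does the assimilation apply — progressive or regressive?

regressive

Comparing underlying and surface forms, /ɖ/ → [ɢ] is the alternation; the neighbouring /q/ is constant.
/ɖ/ is retroflex while /q/ is uvular; the output [ɢ] is uvular, matching the trigger — so the feature that spreads is place.
Checking the remaining alternation: /c/ → [t] before /d/ (palatal → alveolar, matching alveolar) — only place changes, and always toward the following segment.
No alternation appears in [fiqqo]: there the adjacent consonants already agree in place (/q/ and /q/ are both uvular), so this form is consistent with the same rule.
The trigger is the following segment, so the direction is regressive (anticipatory).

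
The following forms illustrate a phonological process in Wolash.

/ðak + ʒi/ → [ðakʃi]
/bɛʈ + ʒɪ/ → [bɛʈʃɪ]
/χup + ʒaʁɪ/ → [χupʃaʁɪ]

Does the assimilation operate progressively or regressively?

progressive

The segment that alternates is /ʒ/, which surfaces as [ʃ] when adjacent to /k/.
/ʒ/ is voiced while /k/ is voiceless; the output [ʃ] is voiceless, matching the trigger — so the feature that spreads is voicing.
Checking the remaining alternations: /ʒ/ → [ʃ] after /ʈ/ (voiced → voiceless, matching voiceless); /ʒ/ → [ʃ] after /p/ (voiced → voiceless, matching voiceless) — only voicing changes, and always toward the preceding segment.
Since the segment that changes follows the conditioning segment, the assimilation is progressive.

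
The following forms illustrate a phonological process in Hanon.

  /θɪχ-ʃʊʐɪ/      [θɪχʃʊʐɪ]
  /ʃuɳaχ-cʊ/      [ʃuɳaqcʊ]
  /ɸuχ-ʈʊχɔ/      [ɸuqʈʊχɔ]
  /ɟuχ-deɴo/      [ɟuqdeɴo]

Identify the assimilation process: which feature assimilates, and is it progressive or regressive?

regressive manner assimilation

Underlying /χ/ is realised as [q] next to /c/; /c/ itself does not change.
/χ/ is a fricative while /c/ is a stop; the output [q] is a stop, matching the trigger — so the feature that spreads is manner.
Place and voice are unchanged, so the assimilation is partial, not total.
The other alternating forms pattern the same way: /χ/ → [q] before /ʈ/ (fricative → stop, matching a stop); /χ/ → [q] before /d/ (fricative → stop, matching a stop) — only manner changes, and always toward the following segment.
Nothing changes in [θɪχʃʊʐɪ]: there the adjacent consonants already agree in manner (/χ/ and /ʃ/ are both fricatives), so this form is consistent with the same rule.
Since the segment that changes precedes the conditioning segment, the assimilation is regressive.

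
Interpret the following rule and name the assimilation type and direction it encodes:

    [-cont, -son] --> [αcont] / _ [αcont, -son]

regressive manner assimilation

The shared variable α links the value of [cont] on the target to that of the neighbouring obstruent. [cont] distinguishes stops from fricatives — a manner-of-articulation feature — so this is manner assimilation.
The conditioning segment sits to the right of the focus bar, meaning the trigger follows the segment that changes — regressive assimilation.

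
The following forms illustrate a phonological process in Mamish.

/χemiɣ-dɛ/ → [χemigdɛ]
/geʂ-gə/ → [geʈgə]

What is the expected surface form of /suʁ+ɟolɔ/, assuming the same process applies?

[suɢɟolɔ]

The data show regressive manner assimilation: /ɣ/ → [g] before /d/; /ʂ/ → [ʈ] before /g/. In each pair only manner changes, matching the following consonant, while place and voice stay constant.
The rule targets /ʁ/ (voiced uvular fricative), which sits before the trigger /ɟ/ (stop).
Changing only its manner to stop gives [ɢ] — the voiced uvular stop.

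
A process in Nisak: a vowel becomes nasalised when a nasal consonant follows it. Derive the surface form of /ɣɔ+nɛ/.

[ɣɔ̃nɛ]

The vowel /ɔ/ is adjacent to the following nasal /n/, so it acquires [+nasal] and surfaces as [ɔ̃].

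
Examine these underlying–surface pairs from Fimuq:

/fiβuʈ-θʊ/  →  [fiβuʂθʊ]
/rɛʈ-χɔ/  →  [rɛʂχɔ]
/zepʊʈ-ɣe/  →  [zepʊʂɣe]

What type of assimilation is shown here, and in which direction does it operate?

Comparing underlying and surface forms, /ʈ/ → [ʂ] is the alternation; the neighbouring /θ/ is constant.
The change stop → fricative matches the manner of the following /θ/, identifying this as manner assimilation.
Place and voice are unchanged, so the assimilation is partial, not total.
Checking the remaining alternations: /ʈ/ → [ʂ] before /χ/ (stop → fricative, matching a fricative); /ʈ/ → [ʂ] before /ɣ/ (stop → fricative, matching a fricative) — only manner changes, and always toward the following segment.
Since the segment that changes precedes the conditioning segment, the assimilation is regressive.

regressive manner assimilation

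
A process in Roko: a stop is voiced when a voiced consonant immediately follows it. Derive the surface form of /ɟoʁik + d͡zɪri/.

[ɟoʁigd͡zɪri]

/k/ is a voiceless velar stop. The following trigger /d͡z/ is voiced, so /k/ must become voiced as well.
A voiced velar stop is [g], so the surface segment is [g].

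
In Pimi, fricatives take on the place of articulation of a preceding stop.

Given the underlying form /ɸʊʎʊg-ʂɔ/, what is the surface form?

The rule targets /ʂ/ (voiceless retroflex fricative), which sits after the trigger /g/ (velar).
The voiceless velar fricative is [x], so /ʂ/ → [x].

[ɸʊʎʊgxɔ]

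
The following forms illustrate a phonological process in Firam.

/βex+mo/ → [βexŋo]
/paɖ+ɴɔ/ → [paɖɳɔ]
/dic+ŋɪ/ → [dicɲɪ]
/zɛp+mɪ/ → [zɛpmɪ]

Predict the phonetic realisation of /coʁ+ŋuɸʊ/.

The data show progressive place assimilation: /m/ → [ŋ] after /x/; /ɴ/ → [ɳ] after /ɖ/; /ŋ/ → [ɲ] after /c/. In each pair only place changes, matching the preceding consonant, while manner and voice stay constant.
Nothing changes in [zɛpmɪ]: there the adjacent consonants already agree in place (/m/ and /p/ are both bilabial), so this form is consistent with the same rule.
/ŋ/ is a voiced velar nasal. The preceding trigger /ʁ/ is uvular, so /ŋ/ must become uvular as well.
A voiced uvular nasal is [ɴ], so the surface segment is [ɴ].

[coʁɴuɸʊ]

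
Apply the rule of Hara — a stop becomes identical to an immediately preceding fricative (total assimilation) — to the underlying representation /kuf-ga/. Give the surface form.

[kuffa]

/g/ is the segment targeted by the rule; it sits immediately after /f/, so it assimilates completely and surfaces as [f].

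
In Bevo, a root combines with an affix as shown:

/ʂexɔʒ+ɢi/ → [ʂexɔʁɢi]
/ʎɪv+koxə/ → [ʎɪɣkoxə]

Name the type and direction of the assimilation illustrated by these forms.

Comparing underlying and surface forms, /ʒ/ → [ʁ] is the alternation; the neighbouring /ɢ/ is constant.
The change postalveolar → uvular matches the place of the following /ɢ/, identifying this as place assimilation.
Manner and voice are unchanged, so the assimilation is partial, not total.
The other alternating form patterns the same way: /v/ → [ɣ] before /k/ (labiodental → velar, matching velar) — only place changes, and always toward the following segment.
Since the segment that changes precedes the conditioning segment, the assimilation is regressive.

regressive place assimilation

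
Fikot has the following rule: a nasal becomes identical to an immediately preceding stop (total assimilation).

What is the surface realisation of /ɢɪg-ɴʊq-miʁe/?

[ɢɪggʊqqiʁe]

/ɴ/ is the segment targeted by the rule; it sits immediately after /g/, so it assimilates completely and surfaces as [g].
The same rule applies at the second boundary: /m/ → [q] next to /q/.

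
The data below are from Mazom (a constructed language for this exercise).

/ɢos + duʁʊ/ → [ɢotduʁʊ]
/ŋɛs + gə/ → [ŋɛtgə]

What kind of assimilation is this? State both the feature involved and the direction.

Underlying /s/ is realised as [t] next to /d/; /d/ itself does not change.
The change fricative → stop matches the manner of the following /d/, identifying this as manner assimilation.
Place and voice are unchanged, so the assimilation is partial, not total.
The other alternating form patterns the same way: /s/ → [t] before /g/ (fricative → stop, matching a stop) — only manner changes, and always toward the following segment.
The trigger is the following segment, so the direction is regressive (anticipatory).

regressive manner assimilation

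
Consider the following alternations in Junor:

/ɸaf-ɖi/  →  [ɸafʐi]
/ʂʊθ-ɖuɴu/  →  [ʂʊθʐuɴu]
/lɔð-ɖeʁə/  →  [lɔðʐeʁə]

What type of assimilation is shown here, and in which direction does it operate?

progressive manner assimilation

The segment that alternates is /ɖ/, which surfaces as [ʐ] when adjacent to /f/.
The change stop → fricative matches the manner of the preceding /f/, identifying this as manner assimilation.
Place and voice are unchanged, so the assimilation is partial, not total.
The other alternating forms pattern the same way: /ɖ/ → [ʐ] after /θ/ (stop → fricative, matching a fricative); /ɖ/ → [ʐ] after /ð/ (stop → fricative, matching a fricative) — only manner changes, and always toward the preceding segment.
Since the segment that changes follows the conditioning segment, the assimilation is progressive.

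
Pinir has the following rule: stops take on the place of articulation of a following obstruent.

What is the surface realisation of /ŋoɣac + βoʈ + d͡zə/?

The rule targets /c/ (voiceless palatal stop), which sits before the trigger /β/ (bilabial).
The voiceless bilabial stop is [p], so /c/ → [p].
At the second juncture, /ʈ/ likewise becomes [t] adjacent to /d͡z/.

[ŋoɣapβotd͡zə]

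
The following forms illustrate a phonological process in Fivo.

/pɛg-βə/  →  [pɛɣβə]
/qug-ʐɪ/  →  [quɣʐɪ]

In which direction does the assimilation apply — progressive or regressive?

regressive

The segment that alternates is /g/, which surfaces as [ɣ] when adjacent to /β/.
The change stop → fricative matches the manner of the following /β/, identifying this as manner assimilation.
The other alternating form patterns the same way: /g/ → [ɣ] before /ʐ/ (stop → fricative, matching a fricative) — only manner changes, and always toward the following segment.
Since the segment that changes precedes the conditioning segment, the assimilation is regressive.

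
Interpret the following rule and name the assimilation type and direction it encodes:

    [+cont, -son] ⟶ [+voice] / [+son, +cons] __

progressive voicing assimilation

The target ([+cont, -son], fricatives) acquires [+voice] next to a sonorant consonant ([+son, +cons]) — it takes on the voicing of its neighbour, so the feature that spreads is voicing.
Since the environment is written before the underscore, the trigger precedes the target; the direction is progressive.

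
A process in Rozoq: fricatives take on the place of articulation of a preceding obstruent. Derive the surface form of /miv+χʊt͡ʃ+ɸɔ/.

/χ/ is a voiceless uvular fricative. The preceding trigger /v/ is labiodental, so /χ/ must become labiodental as well.
A voiceless labiodental fricative is [f], so the surface segment is [f].
At the second juncture, /ɸ/ likewise becomes [ʃ] adjacent to /t͡ʃ/.

[mivfʊt͡ʃʃɔ]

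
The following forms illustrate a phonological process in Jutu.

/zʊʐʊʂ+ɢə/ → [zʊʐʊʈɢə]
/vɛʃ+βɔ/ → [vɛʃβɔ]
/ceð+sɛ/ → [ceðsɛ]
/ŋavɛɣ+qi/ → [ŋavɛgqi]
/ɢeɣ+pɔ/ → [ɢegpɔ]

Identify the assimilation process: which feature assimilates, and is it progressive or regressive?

regressive manner assimilation

Underlying /ʂ/ is realised as [ʈ] next to /ɢ/; /ɢ/ itself does not change.
The change fricative → stop matches the manner of the following /ɢ/, identifying this as manner assimilation.
Place and voice are unchanged, so the assimilation is partial, not total.
The other alternating forms pattern the same way: /ɣ/ → [g] before /q/ (fricative → stop, matching a stop); /ɣ/ → [g] before /p/ (fricative → stop, matching a stop) — only manner changes, and always toward the following segment.
Nothing changes in [vɛʃβɔ], [ceðsɛ]: there the adjacent consonants already agree in manner (/ʃ/ and /β/ are both fricatives; /ð/ and /s/ are both fricatives), so these forms are consistent with the same rule.
The trigger is the following segment, so the direction is regressive (anticipatory).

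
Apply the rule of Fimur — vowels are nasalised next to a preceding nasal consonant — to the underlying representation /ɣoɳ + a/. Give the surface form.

/a/ sits next to the nasal /ɳ/ and is therefore nasalised to [ã].

[ɣoɳã]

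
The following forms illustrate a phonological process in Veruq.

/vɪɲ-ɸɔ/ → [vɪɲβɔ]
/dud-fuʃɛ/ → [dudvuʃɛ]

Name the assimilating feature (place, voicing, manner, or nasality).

Underlying /ɸ/ is realised as [β] next to /ɲ/; /ɲ/ itself does not change.
/ɸ/ is voiceless while /ɲ/ is voiced; the output [β] is voiced, matching the trigger — so the feature that spreads is voicing.
The other alternating form patterns the same way: /f/ → [v] after /d/ (voiceless → voiced, matching voiced) — only voicing changes, and always toward the preceding segment.

voicing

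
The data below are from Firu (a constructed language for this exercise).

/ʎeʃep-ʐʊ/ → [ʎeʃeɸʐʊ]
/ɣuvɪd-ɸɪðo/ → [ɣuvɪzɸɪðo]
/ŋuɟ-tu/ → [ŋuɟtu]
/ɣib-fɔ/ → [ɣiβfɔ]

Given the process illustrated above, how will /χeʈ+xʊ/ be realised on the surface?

[χeʂxʊ]

The data show regressive manner assimilation: /p/ → [ɸ] before /ʐ/; /d/ → [z] before /ɸ/; /b/ → [β] before /f/. In each pair only manner changes, matching the following consonant, while place and voice stay constant.
Nothing changes in [ŋuɟtu]: there the adjacent consonants already agree in manner (/ɟ/ and /t/ are both stops), so this form is consistent with the same rule.
The rule targets /ʈ/ (voiceless retroflex stop), which sits before the trigger /x/ (fricative).
Changing only its manner to fricative gives [ʂ] — the voiceless retroflex fricative.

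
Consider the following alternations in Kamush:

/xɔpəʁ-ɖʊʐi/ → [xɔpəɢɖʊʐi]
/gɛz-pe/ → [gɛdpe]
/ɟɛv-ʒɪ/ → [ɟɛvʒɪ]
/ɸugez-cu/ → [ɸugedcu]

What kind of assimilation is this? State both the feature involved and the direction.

Comparing underlying and surface forms, /ʁ/ → [ɢ] is the alternation; the neighbouring /ɖ/ is constant.
The change fricative → stop matches the manner of the following /ɖ/, identifying this as manner assimilation.
Place and voice are unchanged, so the assimilation is partial, not total.
Checking the remaining alternations: /z/ → [d] before /p/ (fricative → stop, matching a stop); /z/ → [d] before /c/ (fricative → stop, matching a stop) — only manner changes, and always toward the following segment.
Nothing changes in [ɟɛvʒɪ]: there the adjacent consonants already agree in manner (/v/ and /ʒ/ are both fricatives), so this form is consistent with the same rule.
Since the segment that changes precedes the conditioning segment, the assimilation is regressive.

regressive manner assimilation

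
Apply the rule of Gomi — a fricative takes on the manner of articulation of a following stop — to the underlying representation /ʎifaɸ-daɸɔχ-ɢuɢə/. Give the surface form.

The rule targets /ɸ/ (voiceless bilabial fricative), which sits before the trigger /d/ (stop).
The voiceless bilabial stop is [p], so /ɸ/ → [p].
At the second juncture, /χ/ likewise becomes [q] adjacent to /ɢ/.

[ʎifapdaɸɔqɢuɢə]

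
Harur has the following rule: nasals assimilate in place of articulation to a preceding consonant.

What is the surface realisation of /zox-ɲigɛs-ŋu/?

The rule targets /ɲ/ (voiced palatal nasal), which sits after the trigger /x/ (velar).
A voiced velar nasal is [ŋ], so the surface segment is [ŋ].
The same rule applies at the second boundary: /ŋ/ → [n] next to /s/.

[zoxŋigɛsnu]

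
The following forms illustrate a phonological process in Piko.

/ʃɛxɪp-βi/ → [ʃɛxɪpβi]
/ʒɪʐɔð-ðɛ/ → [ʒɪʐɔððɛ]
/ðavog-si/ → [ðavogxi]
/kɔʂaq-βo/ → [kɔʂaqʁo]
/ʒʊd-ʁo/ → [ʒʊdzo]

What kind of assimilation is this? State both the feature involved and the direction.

progressive place assimilation

The segment that alternates is /s/, which surfaces as [x] when adjacent to /g/.
The change alveolar → velar matches the place of the preceding /g/, identifying this as place assimilation.
Manner and voice are unchanged, so the assimilation is partial, not total.
The other alternating forms pattern the same way: /β/ → [ʁ] after /q/ (bilabial → uvular, matching uvular); /ʁ/ → [z] after /d/ (uvular → alveolar, matching alveolar) — only place changes, and always toward the preceding segment.
Nothing changes in [ʃɛxɪpβi], [ʒɪʐɔððɛ]: there the adjacent consonants already agree in place (/β/ and /p/ are both bilabial; /ð/ and /ð/ are both dental), so these forms are consistent with the same rule.
Since the segment that changes follows the conditioning segment, the assimilation is progressive.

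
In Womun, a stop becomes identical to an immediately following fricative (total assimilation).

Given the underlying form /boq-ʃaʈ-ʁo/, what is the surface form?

/q/ is the segment targeted by the rule; it sits immediately before /ʃ/, so it assimilates completely and surfaces as [ʃ].
The same rule applies at the second boundary: /ʈ/ → [ʁ] next to /ʁ/.

[boʃʃaʁʁo]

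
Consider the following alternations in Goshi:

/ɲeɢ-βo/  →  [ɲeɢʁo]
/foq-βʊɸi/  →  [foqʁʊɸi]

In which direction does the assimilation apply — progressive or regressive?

progressive

Underlying /β/ is realised as [ʁ] next to /ɢ/; /ɢ/ itself does not change.
The change bilabial → uvular matches the place of the preceding /ɢ/, identifying this as place assimilation.
The other alternating form patterns the same way: /β/ → [ʁ] after /q/ (bilabial → uvular, matching uvular) — only place changes, and always toward the preceding segment.
The trigger is the preceding segment, so the direction is progressive (perseverative).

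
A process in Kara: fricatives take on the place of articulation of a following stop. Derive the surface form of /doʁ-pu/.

The rule targets /ʁ/ (voiced uvular fricative), which sits before the trigger /p/ (bilabial).
A voiced bilabial fricative is [β], so the surface segment is [β].

[doβpu]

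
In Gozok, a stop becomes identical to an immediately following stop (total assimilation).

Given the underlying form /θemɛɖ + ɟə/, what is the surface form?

[θemɛɟɟə]

/ɖ/ is the segment targeted by the rule; it sits immediately before /ɟ/, so it assimilates completely and surfaces as [ɟ].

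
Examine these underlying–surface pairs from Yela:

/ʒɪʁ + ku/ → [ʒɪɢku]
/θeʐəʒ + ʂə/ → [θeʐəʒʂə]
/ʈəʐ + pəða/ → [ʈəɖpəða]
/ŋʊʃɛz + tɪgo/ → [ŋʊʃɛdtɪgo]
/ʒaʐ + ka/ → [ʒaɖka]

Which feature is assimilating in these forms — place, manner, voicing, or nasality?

Comparing underlying and surface forms, /ʁ/ → [ɢ] is the alternation; the neighbouring /k/ is constant.
/ʁ/ is a fricative while /k/ is a stop; the output [ɢ] is a stop, matching the trigger — so the feature that spreads is manner.
The other alternating forms pattern the same way: /ʐ/ → [ɖ] before /p/ (fricative → stop, matching a stop); /z/ → [d] before /t/ (fricative → stop, matching a stop); /ʐ/ → [ɖ] before /k/ (fricative → stop, matching a stop) — only manner changes, and always toward the following segment.
Nothing changes in [θeʐəʒʂə]: there the adjacent consonants already agree in manner (/ʒ/ and /ʂ/ are both fricatives), so this form is consistent with the same rule.

manner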